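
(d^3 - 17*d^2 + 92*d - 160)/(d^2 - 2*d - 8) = (d^2 - 13*d + 40)/(d + 2)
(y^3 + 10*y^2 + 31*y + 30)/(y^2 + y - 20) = (y^2 + 5*y + 6)/(y - 4)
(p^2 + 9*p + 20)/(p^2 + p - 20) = (p + 4)/(p - 4)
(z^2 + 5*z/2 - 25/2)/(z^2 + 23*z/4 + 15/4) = 2*(2*z - 5)/(4*z + 3)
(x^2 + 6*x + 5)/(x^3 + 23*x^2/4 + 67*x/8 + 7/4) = 8*(x^2 + 6*x + 5)/(8*x^3 + 46*x^2 + 67*x + 14)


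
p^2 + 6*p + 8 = (p + 2)*(p + 4)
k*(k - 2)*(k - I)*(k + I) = k^4 - 2*k^3 + k^2 - 2*k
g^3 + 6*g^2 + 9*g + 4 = (g + 1)^2*(g + 4)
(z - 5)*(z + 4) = z^2 - z - 20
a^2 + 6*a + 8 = (a + 2)*(a + 4)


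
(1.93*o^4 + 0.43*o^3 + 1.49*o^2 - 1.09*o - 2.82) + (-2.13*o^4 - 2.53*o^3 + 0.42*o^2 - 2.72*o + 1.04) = -0.2*o^4 - 2.1*o^3 + 1.91*o^2 - 3.81*o - 1.78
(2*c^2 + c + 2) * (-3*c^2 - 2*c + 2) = -6*c^4 - 7*c^3 - 4*c^2 - 2*c + 4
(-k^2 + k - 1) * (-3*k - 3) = 3*k^3 + 3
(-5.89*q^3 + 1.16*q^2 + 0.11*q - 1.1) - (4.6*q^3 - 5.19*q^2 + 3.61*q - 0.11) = -10.49*q^3 + 6.35*q^2 - 3.5*q - 0.99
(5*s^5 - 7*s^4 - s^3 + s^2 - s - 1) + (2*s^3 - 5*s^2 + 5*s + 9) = 5*s^5 - 7*s^4 + s^3 - 4*s^2 + 4*s + 8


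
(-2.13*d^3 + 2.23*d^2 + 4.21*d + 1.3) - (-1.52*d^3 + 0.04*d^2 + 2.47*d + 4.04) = -0.61*d^3 + 2.19*d^2 + 1.74*d - 2.74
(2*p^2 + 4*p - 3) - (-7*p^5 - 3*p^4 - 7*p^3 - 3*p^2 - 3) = 7*p^5 + 3*p^4 + 7*p^3 + 5*p^2 + 4*p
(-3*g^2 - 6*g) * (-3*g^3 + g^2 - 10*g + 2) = 9*g^5 + 15*g^4 + 24*g^3 + 54*g^2 - 12*g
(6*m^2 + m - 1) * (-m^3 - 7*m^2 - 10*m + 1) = -6*m^5 - 43*m^4 - 66*m^3 + 3*m^2 + 11*m - 1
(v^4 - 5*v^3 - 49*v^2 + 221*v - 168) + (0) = v^4 - 5*v^3 - 49*v^2 + 221*v - 168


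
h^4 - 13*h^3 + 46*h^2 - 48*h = h*(h - 8)*(h - 3)*(h - 2)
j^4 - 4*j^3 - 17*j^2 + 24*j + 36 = (j - 6)*(j - 2)*(j + 1)*(j + 3)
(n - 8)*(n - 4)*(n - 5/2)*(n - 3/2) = n^4 - 16*n^3 + 335*n^2/4 - 173*n + 120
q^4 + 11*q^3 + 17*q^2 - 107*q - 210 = (q - 3)*(q + 2)*(q + 5)*(q + 7)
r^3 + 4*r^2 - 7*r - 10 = (r - 2)*(r + 1)*(r + 5)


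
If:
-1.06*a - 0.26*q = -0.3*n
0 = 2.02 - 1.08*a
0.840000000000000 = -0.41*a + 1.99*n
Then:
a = 1.87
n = 0.81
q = -6.69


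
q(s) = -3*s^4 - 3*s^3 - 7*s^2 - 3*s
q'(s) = -12*s^3 - 9*s^2 - 14*s - 3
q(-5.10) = -1798.38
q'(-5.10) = 1426.12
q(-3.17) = -268.21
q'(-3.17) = 333.20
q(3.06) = -423.71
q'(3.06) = -473.94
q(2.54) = -226.81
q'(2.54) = -293.27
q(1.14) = -22.03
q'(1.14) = -48.43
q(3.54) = -702.55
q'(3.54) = -697.69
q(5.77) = -4151.91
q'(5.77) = -2688.62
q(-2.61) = -125.73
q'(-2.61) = 185.59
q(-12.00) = -57996.00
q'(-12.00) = 19605.00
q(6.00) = -4806.00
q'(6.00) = -3003.00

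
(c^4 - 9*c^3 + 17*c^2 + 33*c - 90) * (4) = 4*c^4 - 36*c^3 + 68*c^2 + 132*c - 360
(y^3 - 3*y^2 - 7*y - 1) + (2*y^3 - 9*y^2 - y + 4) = 3*y^3 - 12*y^2 - 8*y + 3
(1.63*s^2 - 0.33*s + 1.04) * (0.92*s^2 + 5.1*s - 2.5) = 1.4996*s^4 + 8.0094*s^3 - 4.8012*s^2 + 6.129*s - 2.6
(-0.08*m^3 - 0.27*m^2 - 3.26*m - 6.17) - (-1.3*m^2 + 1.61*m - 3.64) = -0.08*m^3 + 1.03*m^2 - 4.87*m - 2.53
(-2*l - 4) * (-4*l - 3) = 8*l^2 + 22*l + 12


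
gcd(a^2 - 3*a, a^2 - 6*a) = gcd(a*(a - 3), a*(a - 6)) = a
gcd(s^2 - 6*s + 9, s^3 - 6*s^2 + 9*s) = s^2 - 6*s + 9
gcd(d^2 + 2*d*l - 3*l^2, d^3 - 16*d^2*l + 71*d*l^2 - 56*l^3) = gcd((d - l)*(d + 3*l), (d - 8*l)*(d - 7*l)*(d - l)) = d - l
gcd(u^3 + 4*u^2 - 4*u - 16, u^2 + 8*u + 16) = u + 4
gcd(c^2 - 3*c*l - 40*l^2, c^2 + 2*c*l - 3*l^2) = 1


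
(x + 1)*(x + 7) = x^2 + 8*x + 7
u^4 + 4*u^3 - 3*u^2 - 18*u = u*(u - 2)*(u + 3)^2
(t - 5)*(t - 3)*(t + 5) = t^3 - 3*t^2 - 25*t + 75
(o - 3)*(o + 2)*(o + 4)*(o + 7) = o^4 + 10*o^3 + 11*o^2 - 94*o - 168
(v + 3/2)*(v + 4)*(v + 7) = v^3 + 25*v^2/2 + 89*v/2 + 42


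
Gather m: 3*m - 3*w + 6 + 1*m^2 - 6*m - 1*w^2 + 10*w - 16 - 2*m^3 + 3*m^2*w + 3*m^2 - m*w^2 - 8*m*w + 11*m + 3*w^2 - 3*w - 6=-2*m^3 + m^2*(3*w + 4) + m*(-w^2 - 8*w + 8) + 2*w^2 + 4*w - 16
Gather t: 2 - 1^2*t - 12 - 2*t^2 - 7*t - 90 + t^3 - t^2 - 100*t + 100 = t^3 - 3*t^2 - 108*t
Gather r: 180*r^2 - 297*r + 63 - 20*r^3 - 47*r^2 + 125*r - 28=-20*r^3 + 133*r^2 - 172*r + 35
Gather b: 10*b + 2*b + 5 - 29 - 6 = 12*b - 30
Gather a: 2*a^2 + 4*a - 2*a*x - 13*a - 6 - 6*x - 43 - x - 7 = 2*a^2 + a*(-2*x - 9) - 7*x - 56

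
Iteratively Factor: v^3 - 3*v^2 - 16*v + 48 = (v - 4)*(v^2 + v - 12) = (v - 4)*(v + 4)*(v - 3)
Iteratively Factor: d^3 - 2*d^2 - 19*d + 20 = (d - 1)*(d^2 - d - 20) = (d - 1)*(d + 4)*(d - 5)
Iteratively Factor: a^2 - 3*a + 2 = (a - 1)*(a - 2)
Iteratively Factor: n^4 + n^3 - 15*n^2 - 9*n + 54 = (n - 2)*(n^3 + 3*n^2 - 9*n - 27) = (n - 3)*(n - 2)*(n^2 + 6*n + 9) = (n - 3)*(n - 2)*(n + 3)*(n + 3)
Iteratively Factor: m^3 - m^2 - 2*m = (m - 2)*(m^2 + m) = (m - 2)*(m + 1)*(m)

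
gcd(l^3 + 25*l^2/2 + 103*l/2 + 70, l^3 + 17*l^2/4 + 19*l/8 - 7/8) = l + 7/2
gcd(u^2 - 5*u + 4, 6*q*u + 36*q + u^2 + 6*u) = 1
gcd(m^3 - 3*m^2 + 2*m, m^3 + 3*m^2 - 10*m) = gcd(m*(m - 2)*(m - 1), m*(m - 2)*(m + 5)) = m^2 - 2*m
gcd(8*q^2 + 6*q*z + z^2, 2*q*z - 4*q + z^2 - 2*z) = 2*q + z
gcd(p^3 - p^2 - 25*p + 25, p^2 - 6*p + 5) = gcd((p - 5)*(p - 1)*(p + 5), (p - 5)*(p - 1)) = p^2 - 6*p + 5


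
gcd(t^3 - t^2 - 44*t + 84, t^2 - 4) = t - 2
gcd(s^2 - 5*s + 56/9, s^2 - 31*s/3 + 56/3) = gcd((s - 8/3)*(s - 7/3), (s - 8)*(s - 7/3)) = s - 7/3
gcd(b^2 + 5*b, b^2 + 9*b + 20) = b + 5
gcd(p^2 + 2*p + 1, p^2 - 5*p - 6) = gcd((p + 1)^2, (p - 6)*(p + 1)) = p + 1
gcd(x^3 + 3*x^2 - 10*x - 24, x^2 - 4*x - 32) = x + 4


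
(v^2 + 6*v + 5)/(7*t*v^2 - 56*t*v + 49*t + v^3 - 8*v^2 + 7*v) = (v^2 + 6*v + 5)/(7*t*v^2 - 56*t*v + 49*t + v^3 - 8*v^2 + 7*v)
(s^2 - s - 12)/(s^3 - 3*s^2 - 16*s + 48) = (s + 3)/(s^2 + s - 12)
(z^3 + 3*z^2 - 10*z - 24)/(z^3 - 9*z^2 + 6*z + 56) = (z^2 + z - 12)/(z^2 - 11*z + 28)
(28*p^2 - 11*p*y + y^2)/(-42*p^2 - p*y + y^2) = (-4*p + y)/(6*p + y)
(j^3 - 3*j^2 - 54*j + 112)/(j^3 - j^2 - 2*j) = (j^2 - j - 56)/(j*(j + 1))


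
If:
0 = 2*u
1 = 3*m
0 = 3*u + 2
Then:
No Solution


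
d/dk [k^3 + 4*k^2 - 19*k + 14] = 3*k^2 + 8*k - 19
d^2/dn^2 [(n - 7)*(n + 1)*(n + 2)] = 6*n - 8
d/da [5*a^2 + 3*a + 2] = 10*a + 3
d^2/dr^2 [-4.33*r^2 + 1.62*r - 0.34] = -8.66000000000000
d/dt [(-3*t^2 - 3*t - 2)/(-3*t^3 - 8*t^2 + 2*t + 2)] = (-9*t^4 - 18*t^3 - 48*t^2 - 44*t - 2)/(9*t^6 + 48*t^5 + 52*t^4 - 44*t^3 - 28*t^2 + 8*t + 4)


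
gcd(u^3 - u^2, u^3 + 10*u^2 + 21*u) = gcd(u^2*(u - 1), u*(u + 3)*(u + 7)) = u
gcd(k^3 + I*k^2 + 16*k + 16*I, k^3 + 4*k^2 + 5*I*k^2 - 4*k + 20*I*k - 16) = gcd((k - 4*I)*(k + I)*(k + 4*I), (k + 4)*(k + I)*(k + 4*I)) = k^2 + 5*I*k - 4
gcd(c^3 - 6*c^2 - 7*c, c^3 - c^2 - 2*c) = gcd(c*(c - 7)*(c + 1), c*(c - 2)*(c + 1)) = c^2 + c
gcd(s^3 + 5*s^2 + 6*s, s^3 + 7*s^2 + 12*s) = s^2 + 3*s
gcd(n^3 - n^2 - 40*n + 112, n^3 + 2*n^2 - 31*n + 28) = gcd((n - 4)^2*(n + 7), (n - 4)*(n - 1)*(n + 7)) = n^2 + 3*n - 28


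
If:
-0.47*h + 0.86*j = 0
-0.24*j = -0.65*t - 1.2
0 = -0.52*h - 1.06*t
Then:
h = 2.67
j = 1.46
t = -1.31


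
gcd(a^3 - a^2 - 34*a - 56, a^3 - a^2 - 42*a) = a - 7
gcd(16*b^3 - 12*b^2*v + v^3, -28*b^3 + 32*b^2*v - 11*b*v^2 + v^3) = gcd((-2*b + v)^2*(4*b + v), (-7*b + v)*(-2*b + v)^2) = 4*b^2 - 4*b*v + v^2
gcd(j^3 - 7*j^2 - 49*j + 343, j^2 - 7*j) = j - 7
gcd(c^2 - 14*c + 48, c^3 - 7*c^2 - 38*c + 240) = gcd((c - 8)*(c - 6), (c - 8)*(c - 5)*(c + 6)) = c - 8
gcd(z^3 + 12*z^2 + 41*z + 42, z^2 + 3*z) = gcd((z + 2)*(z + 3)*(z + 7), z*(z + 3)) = z + 3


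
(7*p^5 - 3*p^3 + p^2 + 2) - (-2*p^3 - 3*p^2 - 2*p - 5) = 7*p^5 - p^3 + 4*p^2 + 2*p + 7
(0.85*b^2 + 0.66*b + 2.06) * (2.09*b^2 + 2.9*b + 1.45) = 1.7765*b^4 + 3.8444*b^3 + 7.4519*b^2 + 6.931*b + 2.987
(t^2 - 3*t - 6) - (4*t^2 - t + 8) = -3*t^2 - 2*t - 14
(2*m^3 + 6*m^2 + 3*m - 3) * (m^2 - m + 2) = 2*m^5 + 4*m^4 + m^3 + 6*m^2 + 9*m - 6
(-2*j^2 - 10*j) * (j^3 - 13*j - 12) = -2*j^5 - 10*j^4 + 26*j^3 + 154*j^2 + 120*j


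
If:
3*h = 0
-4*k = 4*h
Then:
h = 0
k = 0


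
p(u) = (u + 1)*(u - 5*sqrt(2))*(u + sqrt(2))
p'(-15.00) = 799.05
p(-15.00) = -4197.94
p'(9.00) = 143.52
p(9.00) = 200.88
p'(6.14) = 40.26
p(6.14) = -50.22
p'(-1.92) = 13.28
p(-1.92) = -4.18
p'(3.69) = -9.18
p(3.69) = -80.94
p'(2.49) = -20.25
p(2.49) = -62.42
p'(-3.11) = 42.33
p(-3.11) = -36.43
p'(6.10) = 39.16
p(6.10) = -51.81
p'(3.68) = -9.30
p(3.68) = -80.85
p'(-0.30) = -12.59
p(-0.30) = -5.75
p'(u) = (u + 1)*(u - 5*sqrt(2)) + (u + 1)*(u + sqrt(2)) + (u - 5*sqrt(2))*(u + sqrt(2))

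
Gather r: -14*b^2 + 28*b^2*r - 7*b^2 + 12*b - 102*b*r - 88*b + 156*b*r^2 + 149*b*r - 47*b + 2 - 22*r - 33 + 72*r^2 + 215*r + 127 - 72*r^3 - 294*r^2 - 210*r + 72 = -21*b^2 - 123*b - 72*r^3 + r^2*(156*b - 222) + r*(28*b^2 + 47*b - 17) + 168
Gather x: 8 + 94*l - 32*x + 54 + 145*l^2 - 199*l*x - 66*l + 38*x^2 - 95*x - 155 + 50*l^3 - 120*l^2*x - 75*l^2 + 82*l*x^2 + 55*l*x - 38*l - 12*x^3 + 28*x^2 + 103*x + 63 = 50*l^3 + 70*l^2 - 10*l - 12*x^3 + x^2*(82*l + 66) + x*(-120*l^2 - 144*l - 24) - 30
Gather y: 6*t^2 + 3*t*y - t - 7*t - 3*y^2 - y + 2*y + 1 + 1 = 6*t^2 - 8*t - 3*y^2 + y*(3*t + 1) + 2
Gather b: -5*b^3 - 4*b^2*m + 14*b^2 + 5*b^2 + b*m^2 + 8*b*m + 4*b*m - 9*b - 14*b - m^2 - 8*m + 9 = -5*b^3 + b^2*(19 - 4*m) + b*(m^2 + 12*m - 23) - m^2 - 8*m + 9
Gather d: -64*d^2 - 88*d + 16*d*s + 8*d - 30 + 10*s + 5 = -64*d^2 + d*(16*s - 80) + 10*s - 25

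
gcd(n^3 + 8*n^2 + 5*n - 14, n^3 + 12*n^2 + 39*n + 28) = n + 7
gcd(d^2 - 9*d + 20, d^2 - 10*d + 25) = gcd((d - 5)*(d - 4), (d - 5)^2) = d - 5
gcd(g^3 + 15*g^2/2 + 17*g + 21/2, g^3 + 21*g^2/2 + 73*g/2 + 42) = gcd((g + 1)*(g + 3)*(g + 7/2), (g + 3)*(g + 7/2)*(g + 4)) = g^2 + 13*g/2 + 21/2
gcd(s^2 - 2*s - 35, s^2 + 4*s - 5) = s + 5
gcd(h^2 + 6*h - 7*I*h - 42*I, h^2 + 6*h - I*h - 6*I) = h + 6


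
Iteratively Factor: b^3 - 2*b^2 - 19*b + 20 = (b - 1)*(b^2 - b - 20) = (b - 1)*(b + 4)*(b - 5)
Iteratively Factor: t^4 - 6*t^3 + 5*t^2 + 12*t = (t)*(t^3 - 6*t^2 + 5*t + 12) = t*(t - 3)*(t^2 - 3*t - 4) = t*(t - 3)*(t + 1)*(t - 4)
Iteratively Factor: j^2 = (j)*(j)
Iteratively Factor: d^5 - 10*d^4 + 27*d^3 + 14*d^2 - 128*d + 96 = (d - 1)*(d^4 - 9*d^3 + 18*d^2 + 32*d - 96) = (d - 4)*(d - 1)*(d^3 - 5*d^2 - 2*d + 24) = (d - 4)*(d - 3)*(d - 1)*(d^2 - 2*d - 8) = (d - 4)*(d - 3)*(d - 1)*(d + 2)*(d - 4)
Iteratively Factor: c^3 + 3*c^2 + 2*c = (c + 2)*(c^2 + c) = c*(c + 2)*(c + 1)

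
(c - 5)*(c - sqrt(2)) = c^2 - 5*c - sqrt(2)*c + 5*sqrt(2)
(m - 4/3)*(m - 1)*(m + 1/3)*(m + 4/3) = m^4 - 2*m^3/3 - 19*m^2/9 + 32*m/27 + 16/27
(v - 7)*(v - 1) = v^2 - 8*v + 7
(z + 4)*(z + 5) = z^2 + 9*z + 20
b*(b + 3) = b^2 + 3*b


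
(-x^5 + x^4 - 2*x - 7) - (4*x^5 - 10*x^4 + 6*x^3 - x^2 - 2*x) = -5*x^5 + 11*x^4 - 6*x^3 + x^2 - 7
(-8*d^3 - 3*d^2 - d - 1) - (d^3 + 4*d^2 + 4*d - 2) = -9*d^3 - 7*d^2 - 5*d + 1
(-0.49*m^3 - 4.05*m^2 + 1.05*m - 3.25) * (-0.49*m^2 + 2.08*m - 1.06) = 0.2401*m^5 + 0.9653*m^4 - 8.4191*m^3 + 8.0695*m^2 - 7.873*m + 3.445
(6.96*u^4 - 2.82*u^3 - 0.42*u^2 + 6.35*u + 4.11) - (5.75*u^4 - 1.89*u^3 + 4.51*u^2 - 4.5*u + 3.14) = 1.21*u^4 - 0.93*u^3 - 4.93*u^2 + 10.85*u + 0.97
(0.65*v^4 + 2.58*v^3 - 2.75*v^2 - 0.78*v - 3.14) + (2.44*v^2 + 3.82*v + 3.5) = 0.65*v^4 + 2.58*v^3 - 0.31*v^2 + 3.04*v + 0.36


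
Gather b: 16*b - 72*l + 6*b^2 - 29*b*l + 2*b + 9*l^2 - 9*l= 6*b^2 + b*(18 - 29*l) + 9*l^2 - 81*l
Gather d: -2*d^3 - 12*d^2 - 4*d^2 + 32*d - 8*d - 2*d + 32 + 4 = -2*d^3 - 16*d^2 + 22*d + 36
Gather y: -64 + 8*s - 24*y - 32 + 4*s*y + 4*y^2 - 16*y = 8*s + 4*y^2 + y*(4*s - 40) - 96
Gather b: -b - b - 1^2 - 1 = -2*b - 2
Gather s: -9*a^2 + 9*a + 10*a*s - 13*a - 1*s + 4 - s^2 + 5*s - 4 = -9*a^2 - 4*a - s^2 + s*(10*a + 4)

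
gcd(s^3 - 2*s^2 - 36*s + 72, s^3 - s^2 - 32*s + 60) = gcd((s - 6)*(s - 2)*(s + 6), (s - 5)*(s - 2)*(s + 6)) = s^2 + 4*s - 12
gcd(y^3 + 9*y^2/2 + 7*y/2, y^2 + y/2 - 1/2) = y + 1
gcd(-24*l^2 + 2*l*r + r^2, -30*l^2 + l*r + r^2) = 6*l + r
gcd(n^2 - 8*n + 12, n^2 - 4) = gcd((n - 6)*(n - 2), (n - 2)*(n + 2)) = n - 2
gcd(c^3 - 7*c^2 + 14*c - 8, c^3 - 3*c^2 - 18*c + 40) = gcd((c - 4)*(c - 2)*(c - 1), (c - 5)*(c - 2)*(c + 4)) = c - 2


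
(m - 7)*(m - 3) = m^2 - 10*m + 21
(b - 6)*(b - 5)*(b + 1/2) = b^3 - 21*b^2/2 + 49*b/2 + 15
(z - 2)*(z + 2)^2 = z^3 + 2*z^2 - 4*z - 8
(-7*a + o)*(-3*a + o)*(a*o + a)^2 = 21*a^4*o^2 + 42*a^4*o + 21*a^4 - 10*a^3*o^3 - 20*a^3*o^2 - 10*a^3*o + a^2*o^4 + 2*a^2*o^3 + a^2*o^2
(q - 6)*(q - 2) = q^2 - 8*q + 12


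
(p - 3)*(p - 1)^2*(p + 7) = p^4 + 2*p^3 - 28*p^2 + 46*p - 21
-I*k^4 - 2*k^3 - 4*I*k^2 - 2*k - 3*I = (k - 3*I)*(k - I)*(k + I)*(-I*k + 1)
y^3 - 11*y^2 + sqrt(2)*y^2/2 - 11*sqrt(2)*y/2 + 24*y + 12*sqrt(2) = (y - 8)*(y - 3)*(y + sqrt(2)/2)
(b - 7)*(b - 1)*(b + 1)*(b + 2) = b^4 - 5*b^3 - 15*b^2 + 5*b + 14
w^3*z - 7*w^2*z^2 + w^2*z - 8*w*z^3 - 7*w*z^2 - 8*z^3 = (w - 8*z)*(w + z)*(w*z + z)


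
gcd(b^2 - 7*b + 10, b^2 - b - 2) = b - 2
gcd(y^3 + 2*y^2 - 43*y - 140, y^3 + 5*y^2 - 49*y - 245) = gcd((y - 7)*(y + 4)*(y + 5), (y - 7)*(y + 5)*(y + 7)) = y^2 - 2*y - 35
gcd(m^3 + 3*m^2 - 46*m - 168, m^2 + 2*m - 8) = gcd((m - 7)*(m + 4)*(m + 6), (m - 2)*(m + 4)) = m + 4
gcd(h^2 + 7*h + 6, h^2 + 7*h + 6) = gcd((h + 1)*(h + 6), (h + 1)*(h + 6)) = h^2 + 7*h + 6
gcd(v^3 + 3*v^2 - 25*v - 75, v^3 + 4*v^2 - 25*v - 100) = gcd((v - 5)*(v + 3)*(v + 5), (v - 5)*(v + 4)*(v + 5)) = v^2 - 25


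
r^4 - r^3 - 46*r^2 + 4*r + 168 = (r - 7)*(r - 2)*(r + 2)*(r + 6)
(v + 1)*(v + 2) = v^2 + 3*v + 2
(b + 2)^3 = b^3 + 6*b^2 + 12*b + 8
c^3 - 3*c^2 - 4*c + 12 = (c - 3)*(c - 2)*(c + 2)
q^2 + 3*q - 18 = (q - 3)*(q + 6)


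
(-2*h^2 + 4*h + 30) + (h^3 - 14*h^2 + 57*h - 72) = h^3 - 16*h^2 + 61*h - 42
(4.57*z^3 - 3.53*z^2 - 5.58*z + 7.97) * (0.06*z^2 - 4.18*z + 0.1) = 0.2742*z^5 - 19.3144*z^4 + 14.8776*z^3 + 23.4496*z^2 - 33.8726*z + 0.797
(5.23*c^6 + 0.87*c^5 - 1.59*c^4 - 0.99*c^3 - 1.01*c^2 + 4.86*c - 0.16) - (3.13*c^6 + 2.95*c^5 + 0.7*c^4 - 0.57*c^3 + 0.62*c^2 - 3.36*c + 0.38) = 2.1*c^6 - 2.08*c^5 - 2.29*c^4 - 0.42*c^3 - 1.63*c^2 + 8.22*c - 0.54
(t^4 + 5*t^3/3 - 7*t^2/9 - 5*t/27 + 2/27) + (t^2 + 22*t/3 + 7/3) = t^4 + 5*t^3/3 + 2*t^2/9 + 193*t/27 + 65/27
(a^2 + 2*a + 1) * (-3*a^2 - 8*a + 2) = -3*a^4 - 14*a^3 - 17*a^2 - 4*a + 2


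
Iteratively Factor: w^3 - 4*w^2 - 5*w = (w + 1)*(w^2 - 5*w) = (w - 5)*(w + 1)*(w)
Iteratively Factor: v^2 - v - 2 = (v - 2)*(v + 1)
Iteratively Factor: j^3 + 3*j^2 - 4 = (j + 2)*(j^2 + j - 2) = (j + 2)^2*(j - 1)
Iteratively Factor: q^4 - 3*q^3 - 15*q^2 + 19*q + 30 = (q + 3)*(q^3 - 6*q^2 + 3*q + 10) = (q - 2)*(q + 3)*(q^2 - 4*q - 5) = (q - 5)*(q - 2)*(q + 3)*(q + 1)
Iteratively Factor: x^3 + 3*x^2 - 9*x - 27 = (x + 3)*(x^2 - 9) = (x - 3)*(x + 3)*(x + 3)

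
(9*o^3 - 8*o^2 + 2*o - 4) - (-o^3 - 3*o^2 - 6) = 10*o^3 - 5*o^2 + 2*o + 2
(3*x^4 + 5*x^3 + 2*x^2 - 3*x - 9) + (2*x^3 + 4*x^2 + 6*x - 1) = 3*x^4 + 7*x^3 + 6*x^2 + 3*x - 10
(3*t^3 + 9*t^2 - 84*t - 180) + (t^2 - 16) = 3*t^3 + 10*t^2 - 84*t - 196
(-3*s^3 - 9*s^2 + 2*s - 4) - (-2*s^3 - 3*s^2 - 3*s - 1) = -s^3 - 6*s^2 + 5*s - 3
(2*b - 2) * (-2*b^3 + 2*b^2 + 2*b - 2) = -4*b^4 + 8*b^3 - 8*b + 4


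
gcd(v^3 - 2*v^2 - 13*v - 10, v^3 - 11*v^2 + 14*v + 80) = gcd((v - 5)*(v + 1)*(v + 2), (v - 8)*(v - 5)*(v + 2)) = v^2 - 3*v - 10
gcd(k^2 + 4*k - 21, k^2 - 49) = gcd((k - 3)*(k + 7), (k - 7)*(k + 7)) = k + 7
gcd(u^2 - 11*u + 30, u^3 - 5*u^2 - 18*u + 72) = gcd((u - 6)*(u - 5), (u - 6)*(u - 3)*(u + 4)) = u - 6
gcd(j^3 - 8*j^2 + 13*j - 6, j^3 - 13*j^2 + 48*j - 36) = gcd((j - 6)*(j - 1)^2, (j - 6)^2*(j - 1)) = j^2 - 7*j + 6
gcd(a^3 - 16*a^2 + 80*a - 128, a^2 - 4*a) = a - 4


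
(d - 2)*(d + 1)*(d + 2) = d^3 + d^2 - 4*d - 4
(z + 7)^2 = z^2 + 14*z + 49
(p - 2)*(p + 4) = p^2 + 2*p - 8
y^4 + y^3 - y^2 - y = y*(y - 1)*(y + 1)^2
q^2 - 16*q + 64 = (q - 8)^2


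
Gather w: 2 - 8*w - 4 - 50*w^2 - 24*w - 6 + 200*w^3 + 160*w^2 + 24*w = 200*w^3 + 110*w^2 - 8*w - 8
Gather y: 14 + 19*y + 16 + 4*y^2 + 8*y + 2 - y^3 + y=-y^3 + 4*y^2 + 28*y + 32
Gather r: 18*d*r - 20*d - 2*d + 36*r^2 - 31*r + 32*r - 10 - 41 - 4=-22*d + 36*r^2 + r*(18*d + 1) - 55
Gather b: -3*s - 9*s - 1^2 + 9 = 8 - 12*s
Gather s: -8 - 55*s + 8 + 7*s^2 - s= 7*s^2 - 56*s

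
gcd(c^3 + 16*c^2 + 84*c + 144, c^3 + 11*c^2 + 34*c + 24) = c^2 + 10*c + 24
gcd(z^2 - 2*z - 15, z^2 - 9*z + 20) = z - 5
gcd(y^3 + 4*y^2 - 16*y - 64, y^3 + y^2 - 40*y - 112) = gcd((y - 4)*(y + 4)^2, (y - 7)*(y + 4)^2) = y^2 + 8*y + 16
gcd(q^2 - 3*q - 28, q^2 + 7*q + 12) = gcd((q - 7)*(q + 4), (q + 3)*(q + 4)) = q + 4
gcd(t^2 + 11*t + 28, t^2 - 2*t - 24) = t + 4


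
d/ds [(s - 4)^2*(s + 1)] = (s - 4)*(3*s - 2)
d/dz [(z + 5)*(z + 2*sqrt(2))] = 2*z + 2*sqrt(2) + 5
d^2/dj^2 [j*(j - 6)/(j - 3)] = -18/(j^3 - 9*j^2 + 27*j - 27)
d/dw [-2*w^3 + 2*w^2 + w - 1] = -6*w^2 + 4*w + 1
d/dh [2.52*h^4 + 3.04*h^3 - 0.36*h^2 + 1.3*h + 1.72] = 10.08*h^3 + 9.12*h^2 - 0.72*h + 1.3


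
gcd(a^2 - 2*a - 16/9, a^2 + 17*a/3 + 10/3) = a + 2/3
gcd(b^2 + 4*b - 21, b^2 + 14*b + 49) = b + 7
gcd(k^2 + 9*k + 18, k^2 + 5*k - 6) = k + 6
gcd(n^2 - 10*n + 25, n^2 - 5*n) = n - 5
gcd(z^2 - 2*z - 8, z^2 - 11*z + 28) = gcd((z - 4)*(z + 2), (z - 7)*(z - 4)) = z - 4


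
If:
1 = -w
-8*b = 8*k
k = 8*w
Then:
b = 8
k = -8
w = -1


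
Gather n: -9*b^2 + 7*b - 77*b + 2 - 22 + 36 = -9*b^2 - 70*b + 16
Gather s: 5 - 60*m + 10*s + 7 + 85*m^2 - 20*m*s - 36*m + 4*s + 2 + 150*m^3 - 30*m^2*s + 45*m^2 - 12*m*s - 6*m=150*m^3 + 130*m^2 - 102*m + s*(-30*m^2 - 32*m + 14) + 14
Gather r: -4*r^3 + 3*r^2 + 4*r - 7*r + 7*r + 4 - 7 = -4*r^3 + 3*r^2 + 4*r - 3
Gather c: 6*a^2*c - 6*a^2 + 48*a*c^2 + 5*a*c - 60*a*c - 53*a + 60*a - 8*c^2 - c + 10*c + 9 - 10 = -6*a^2 + 7*a + c^2*(48*a - 8) + c*(6*a^2 - 55*a + 9) - 1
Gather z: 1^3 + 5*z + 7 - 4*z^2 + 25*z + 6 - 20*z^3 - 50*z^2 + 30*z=-20*z^3 - 54*z^2 + 60*z + 14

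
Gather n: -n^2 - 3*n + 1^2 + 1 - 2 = -n^2 - 3*n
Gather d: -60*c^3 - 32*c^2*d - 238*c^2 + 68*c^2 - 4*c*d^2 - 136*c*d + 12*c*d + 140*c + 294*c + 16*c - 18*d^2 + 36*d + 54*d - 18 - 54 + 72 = -60*c^3 - 170*c^2 + 450*c + d^2*(-4*c - 18) + d*(-32*c^2 - 124*c + 90)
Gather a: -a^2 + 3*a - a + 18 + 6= -a^2 + 2*a + 24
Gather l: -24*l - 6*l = -30*l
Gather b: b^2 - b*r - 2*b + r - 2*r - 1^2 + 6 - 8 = b^2 + b*(-r - 2) - r - 3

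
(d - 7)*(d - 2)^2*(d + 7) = d^4 - 4*d^3 - 45*d^2 + 196*d - 196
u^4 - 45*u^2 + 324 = (u - 6)*(u - 3)*(u + 3)*(u + 6)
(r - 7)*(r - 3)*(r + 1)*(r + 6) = r^4 - 3*r^3 - 43*r^2 + 87*r + 126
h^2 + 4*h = h*(h + 4)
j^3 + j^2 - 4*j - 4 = (j - 2)*(j + 1)*(j + 2)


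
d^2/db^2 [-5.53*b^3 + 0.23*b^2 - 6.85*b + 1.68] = 0.46 - 33.18*b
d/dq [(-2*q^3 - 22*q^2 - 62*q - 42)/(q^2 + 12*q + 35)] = 2*(-q^2 - 10*q - 17)/(q^2 + 10*q + 25)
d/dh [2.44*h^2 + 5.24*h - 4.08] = 4.88*h + 5.24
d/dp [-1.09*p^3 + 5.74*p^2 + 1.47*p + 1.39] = -3.27*p^2 + 11.48*p + 1.47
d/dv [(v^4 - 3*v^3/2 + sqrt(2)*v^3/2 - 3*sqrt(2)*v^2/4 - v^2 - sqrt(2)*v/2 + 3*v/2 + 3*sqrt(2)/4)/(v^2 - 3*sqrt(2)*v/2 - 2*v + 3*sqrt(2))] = (8*v^5 - 30*v^4 - 16*sqrt(2)*v^4 + 12*v^3 + 58*sqrt(2)*v^3 - 40*sqrt(2)*v^2 + 47*v^2 - 30*sqrt(2)*v - 36*v - 3 + 24*sqrt(2))/(2*(2*v^4 - 6*sqrt(2)*v^3 - 8*v^3 + 17*v^2 + 24*sqrt(2)*v^2 - 36*v - 24*sqrt(2)*v + 36))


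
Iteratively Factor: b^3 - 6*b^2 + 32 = (b + 2)*(b^2 - 8*b + 16) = (b - 4)*(b + 2)*(b - 4)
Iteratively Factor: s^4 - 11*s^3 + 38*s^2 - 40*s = (s - 4)*(s^3 - 7*s^2 + 10*s) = s*(s - 4)*(s^2 - 7*s + 10) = s*(s - 5)*(s - 4)*(s - 2)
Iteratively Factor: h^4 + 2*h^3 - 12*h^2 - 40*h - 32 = (h + 2)*(h^3 - 12*h - 16) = (h - 4)*(h + 2)*(h^2 + 4*h + 4) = (h - 4)*(h + 2)^2*(h + 2)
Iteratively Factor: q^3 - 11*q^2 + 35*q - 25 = (q - 1)*(q^2 - 10*q + 25) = (q - 5)*(q - 1)*(q - 5)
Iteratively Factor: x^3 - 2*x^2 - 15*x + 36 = (x + 4)*(x^2 - 6*x + 9) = (x - 3)*(x + 4)*(x - 3)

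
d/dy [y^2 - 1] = 2*y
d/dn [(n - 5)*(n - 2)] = 2*n - 7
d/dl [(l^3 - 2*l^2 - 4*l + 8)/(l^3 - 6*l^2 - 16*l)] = 4*(-l^2 - 2*l + 8)/(l^2*(l^2 - 16*l + 64))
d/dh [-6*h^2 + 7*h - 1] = 7 - 12*h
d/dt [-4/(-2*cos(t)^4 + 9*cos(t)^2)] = 8*(4*cos(t)^2 - 9)*sin(t)/((cos(2*t) - 8)^2*cos(t)^3)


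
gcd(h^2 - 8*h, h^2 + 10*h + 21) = 1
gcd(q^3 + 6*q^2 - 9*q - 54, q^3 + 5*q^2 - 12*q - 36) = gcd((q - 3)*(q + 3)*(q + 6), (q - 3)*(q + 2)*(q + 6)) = q^2 + 3*q - 18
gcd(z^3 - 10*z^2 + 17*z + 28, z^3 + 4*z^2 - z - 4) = z + 1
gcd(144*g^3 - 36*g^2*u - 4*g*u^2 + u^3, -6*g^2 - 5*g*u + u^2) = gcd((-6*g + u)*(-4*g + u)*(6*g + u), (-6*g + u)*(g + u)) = -6*g + u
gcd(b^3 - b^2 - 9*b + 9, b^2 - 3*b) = b - 3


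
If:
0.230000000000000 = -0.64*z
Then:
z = -0.36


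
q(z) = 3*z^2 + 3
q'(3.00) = 18.00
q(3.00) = 30.00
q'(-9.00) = -54.00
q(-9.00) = 246.00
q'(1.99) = 11.94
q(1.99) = 14.88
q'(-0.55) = -3.30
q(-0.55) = 3.91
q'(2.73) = 16.38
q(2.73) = 25.36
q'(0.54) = 3.24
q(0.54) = 3.87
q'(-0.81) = -4.86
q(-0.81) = 4.97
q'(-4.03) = -24.18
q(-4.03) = 51.72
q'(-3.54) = -21.24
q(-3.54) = 40.59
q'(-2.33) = -13.98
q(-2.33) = 19.29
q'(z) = 6*z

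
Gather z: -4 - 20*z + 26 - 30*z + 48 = 70 - 50*z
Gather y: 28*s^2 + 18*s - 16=28*s^2 + 18*s - 16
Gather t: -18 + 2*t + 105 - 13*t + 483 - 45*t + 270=840 - 56*t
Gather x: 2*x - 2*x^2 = -2*x^2 + 2*x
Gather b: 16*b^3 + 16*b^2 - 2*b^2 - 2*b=16*b^3 + 14*b^2 - 2*b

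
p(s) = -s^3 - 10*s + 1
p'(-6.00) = -118.00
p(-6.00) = 277.00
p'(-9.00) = -253.00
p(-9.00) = 820.00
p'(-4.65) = -74.87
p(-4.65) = 148.04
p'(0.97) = -12.82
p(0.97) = -9.61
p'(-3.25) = -41.69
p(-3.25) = 67.83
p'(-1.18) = -14.18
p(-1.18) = 14.44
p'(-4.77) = -78.26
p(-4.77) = 157.23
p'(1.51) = -16.84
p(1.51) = -17.54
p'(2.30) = -25.87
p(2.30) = -34.17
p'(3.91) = -55.86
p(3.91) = -97.88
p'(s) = -3*s^2 - 10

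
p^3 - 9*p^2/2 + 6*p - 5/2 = (p - 5/2)*(p - 1)^2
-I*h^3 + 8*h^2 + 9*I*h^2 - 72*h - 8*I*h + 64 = (h - 8)*(h + 8*I)*(-I*h + I)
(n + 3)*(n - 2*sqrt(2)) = n^2 - 2*sqrt(2)*n + 3*n - 6*sqrt(2)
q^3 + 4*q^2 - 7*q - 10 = (q - 2)*(q + 1)*(q + 5)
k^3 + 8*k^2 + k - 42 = (k - 2)*(k + 3)*(k + 7)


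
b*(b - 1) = b^2 - b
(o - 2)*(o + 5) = o^2 + 3*o - 10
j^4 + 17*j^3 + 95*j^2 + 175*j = j*(j + 5)^2*(j + 7)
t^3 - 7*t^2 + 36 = (t - 6)*(t - 3)*(t + 2)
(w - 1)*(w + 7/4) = w^2 + 3*w/4 - 7/4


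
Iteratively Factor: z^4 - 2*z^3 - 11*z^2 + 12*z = (z - 4)*(z^3 + 2*z^2 - 3*z) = (z - 4)*(z + 3)*(z^2 - z) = z*(z - 4)*(z + 3)*(z - 1)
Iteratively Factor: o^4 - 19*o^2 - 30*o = (o + 3)*(o^3 - 3*o^2 - 10*o) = o*(o + 3)*(o^2 - 3*o - 10) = o*(o + 2)*(o + 3)*(o - 5)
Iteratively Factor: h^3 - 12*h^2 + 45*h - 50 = (h - 2)*(h^2 - 10*h + 25) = (h - 5)*(h - 2)*(h - 5)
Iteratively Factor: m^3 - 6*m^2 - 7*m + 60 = (m + 3)*(m^2 - 9*m + 20) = (m - 4)*(m + 3)*(m - 5)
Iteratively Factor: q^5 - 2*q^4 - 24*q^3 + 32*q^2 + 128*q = (q + 4)*(q^4 - 6*q^3 + 32*q) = q*(q + 4)*(q^3 - 6*q^2 + 32) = q*(q - 4)*(q + 4)*(q^2 - 2*q - 8) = q*(q - 4)*(q + 2)*(q + 4)*(q - 4)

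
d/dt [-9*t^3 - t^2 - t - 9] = -27*t^2 - 2*t - 1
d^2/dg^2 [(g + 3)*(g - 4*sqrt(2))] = 2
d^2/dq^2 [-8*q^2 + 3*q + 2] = -16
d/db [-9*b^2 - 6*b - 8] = -18*b - 6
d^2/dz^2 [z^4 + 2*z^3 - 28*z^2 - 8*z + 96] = 12*z^2 + 12*z - 56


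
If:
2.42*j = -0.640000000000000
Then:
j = -0.26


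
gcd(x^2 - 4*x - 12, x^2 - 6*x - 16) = x + 2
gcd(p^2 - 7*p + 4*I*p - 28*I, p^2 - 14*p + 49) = p - 7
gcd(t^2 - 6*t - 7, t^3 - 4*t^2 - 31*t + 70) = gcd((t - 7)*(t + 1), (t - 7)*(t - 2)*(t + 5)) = t - 7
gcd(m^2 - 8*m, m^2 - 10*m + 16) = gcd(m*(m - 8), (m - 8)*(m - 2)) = m - 8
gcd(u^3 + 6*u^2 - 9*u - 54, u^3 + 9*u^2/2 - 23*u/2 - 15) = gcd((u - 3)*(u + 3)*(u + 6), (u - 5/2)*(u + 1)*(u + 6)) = u + 6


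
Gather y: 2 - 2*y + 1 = 3 - 2*y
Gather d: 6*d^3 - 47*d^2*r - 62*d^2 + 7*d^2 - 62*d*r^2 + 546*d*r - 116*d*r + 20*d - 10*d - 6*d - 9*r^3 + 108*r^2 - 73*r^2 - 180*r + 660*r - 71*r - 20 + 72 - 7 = 6*d^3 + d^2*(-47*r - 55) + d*(-62*r^2 + 430*r + 4) - 9*r^3 + 35*r^2 + 409*r + 45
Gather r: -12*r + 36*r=24*r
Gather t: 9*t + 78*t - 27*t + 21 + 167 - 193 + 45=60*t + 40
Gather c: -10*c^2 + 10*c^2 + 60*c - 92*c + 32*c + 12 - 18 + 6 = 0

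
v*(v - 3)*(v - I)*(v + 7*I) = v^4 - 3*v^3 + 6*I*v^3 + 7*v^2 - 18*I*v^2 - 21*v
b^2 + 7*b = b*(b + 7)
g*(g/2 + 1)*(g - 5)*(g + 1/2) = g^4/2 - 5*g^3/4 - 23*g^2/4 - 5*g/2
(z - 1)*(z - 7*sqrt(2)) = z^2 - 7*sqrt(2)*z - z + 7*sqrt(2)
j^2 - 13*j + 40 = (j - 8)*(j - 5)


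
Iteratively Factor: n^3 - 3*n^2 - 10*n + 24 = (n + 3)*(n^2 - 6*n + 8) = (n - 2)*(n + 3)*(n - 4)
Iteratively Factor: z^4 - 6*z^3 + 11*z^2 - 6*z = (z - 1)*(z^3 - 5*z^2 + 6*z) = z*(z - 1)*(z^2 - 5*z + 6) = z*(z - 2)*(z - 1)*(z - 3)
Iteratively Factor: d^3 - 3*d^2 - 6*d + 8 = (d + 2)*(d^2 - 5*d + 4) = (d - 1)*(d + 2)*(d - 4)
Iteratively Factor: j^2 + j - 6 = (j + 3)*(j - 2)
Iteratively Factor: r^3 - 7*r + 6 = (r + 3)*(r^2 - 3*r + 2) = (r - 1)*(r + 3)*(r - 2)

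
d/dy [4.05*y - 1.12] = 4.05000000000000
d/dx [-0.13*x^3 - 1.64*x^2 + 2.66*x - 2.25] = -0.39*x^2 - 3.28*x + 2.66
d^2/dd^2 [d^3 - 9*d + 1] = 6*d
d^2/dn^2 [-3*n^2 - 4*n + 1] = -6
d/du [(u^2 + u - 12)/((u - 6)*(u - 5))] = 6*(-2*u^2 + 14*u - 17)/(u^4 - 22*u^3 + 181*u^2 - 660*u + 900)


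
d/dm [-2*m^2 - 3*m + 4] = -4*m - 3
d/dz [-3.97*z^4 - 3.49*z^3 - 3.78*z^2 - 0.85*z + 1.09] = -15.88*z^3 - 10.47*z^2 - 7.56*z - 0.85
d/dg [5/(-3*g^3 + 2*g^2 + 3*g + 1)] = 5*(9*g^2 - 4*g - 3)/(-3*g^3 + 2*g^2 + 3*g + 1)^2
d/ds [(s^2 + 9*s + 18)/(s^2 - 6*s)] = 3*(-5*s^2 - 12*s + 36)/(s^2*(s^2 - 12*s + 36))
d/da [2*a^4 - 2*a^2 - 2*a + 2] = 8*a^3 - 4*a - 2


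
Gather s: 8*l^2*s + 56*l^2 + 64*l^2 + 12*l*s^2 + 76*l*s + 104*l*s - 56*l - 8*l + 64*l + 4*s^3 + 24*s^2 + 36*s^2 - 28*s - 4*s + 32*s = 120*l^2 + 4*s^3 + s^2*(12*l + 60) + s*(8*l^2 + 180*l)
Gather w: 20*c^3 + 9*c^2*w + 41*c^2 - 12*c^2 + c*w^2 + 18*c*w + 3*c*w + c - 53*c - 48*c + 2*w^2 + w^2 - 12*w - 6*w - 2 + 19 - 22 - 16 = 20*c^3 + 29*c^2 - 100*c + w^2*(c + 3) + w*(9*c^2 + 21*c - 18) - 21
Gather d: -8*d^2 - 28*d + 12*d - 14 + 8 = -8*d^2 - 16*d - 6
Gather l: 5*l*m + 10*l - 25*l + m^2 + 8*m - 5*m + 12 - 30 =l*(5*m - 15) + m^2 + 3*m - 18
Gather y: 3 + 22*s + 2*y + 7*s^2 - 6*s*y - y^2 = 7*s^2 + 22*s - y^2 + y*(2 - 6*s) + 3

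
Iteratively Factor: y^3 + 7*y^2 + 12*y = (y)*(y^2 + 7*y + 12) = y*(y + 3)*(y + 4)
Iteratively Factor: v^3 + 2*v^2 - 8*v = (v - 2)*(v^2 + 4*v) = (v - 2)*(v + 4)*(v)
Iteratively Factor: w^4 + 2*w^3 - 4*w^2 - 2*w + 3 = (w - 1)*(w^3 + 3*w^2 - w - 3) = (w - 1)*(w + 1)*(w^2 + 2*w - 3) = (w - 1)*(w + 1)*(w + 3)*(w - 1)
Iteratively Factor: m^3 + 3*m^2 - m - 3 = (m + 3)*(m^2 - 1) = (m - 1)*(m + 3)*(m + 1)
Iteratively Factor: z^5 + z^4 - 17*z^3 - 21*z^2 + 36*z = (z + 3)*(z^4 - 2*z^3 - 11*z^2 + 12*z) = (z - 4)*(z + 3)*(z^3 + 2*z^2 - 3*z) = z*(z - 4)*(z + 3)*(z^2 + 2*z - 3) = z*(z - 4)*(z - 1)*(z + 3)*(z + 3)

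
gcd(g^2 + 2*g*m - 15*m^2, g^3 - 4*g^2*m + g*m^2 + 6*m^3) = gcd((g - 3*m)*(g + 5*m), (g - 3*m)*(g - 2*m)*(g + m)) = g - 3*m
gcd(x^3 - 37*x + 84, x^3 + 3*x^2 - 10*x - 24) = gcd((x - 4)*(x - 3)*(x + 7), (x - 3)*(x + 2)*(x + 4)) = x - 3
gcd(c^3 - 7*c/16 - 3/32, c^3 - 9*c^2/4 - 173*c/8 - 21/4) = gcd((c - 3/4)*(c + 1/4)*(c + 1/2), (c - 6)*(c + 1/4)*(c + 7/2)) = c + 1/4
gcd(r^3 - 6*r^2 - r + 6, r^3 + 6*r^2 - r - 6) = r^2 - 1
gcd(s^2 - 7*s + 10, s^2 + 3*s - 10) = s - 2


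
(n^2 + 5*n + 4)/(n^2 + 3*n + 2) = (n + 4)/(n + 2)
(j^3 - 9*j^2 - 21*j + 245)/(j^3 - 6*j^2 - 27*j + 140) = (j - 7)/(j - 4)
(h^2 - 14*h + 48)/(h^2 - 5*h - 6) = (h - 8)/(h + 1)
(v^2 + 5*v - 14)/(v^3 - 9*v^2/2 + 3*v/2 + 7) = 2*(v + 7)/(2*v^2 - 5*v - 7)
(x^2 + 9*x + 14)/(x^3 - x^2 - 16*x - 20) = (x + 7)/(x^2 - 3*x - 10)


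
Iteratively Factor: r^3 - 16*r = (r)*(r^2 - 16) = r*(r - 4)*(r + 4)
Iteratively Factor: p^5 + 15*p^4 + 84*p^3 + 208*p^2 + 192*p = (p + 4)*(p^4 + 11*p^3 + 40*p^2 + 48*p) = (p + 4)^2*(p^3 + 7*p^2 + 12*p) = (p + 3)*(p + 4)^2*(p^2 + 4*p) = (p + 3)*(p + 4)^3*(p)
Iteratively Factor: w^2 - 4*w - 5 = (w - 5)*(w + 1)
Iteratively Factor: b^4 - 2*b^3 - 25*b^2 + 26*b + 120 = (b - 3)*(b^3 + b^2 - 22*b - 40) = (b - 5)*(b - 3)*(b^2 + 6*b + 8) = (b - 5)*(b - 3)*(b + 2)*(b + 4)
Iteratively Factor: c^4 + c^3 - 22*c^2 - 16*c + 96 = (c - 2)*(c^3 + 3*c^2 - 16*c - 48) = (c - 2)*(c + 3)*(c^2 - 16) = (c - 4)*(c - 2)*(c + 3)*(c + 4)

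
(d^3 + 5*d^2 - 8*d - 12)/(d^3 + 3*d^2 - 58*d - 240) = (d^2 - d - 2)/(d^2 - 3*d - 40)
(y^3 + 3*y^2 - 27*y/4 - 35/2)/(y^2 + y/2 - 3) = (4*y^2 + 4*y - 35)/(2*(2*y - 3))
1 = 1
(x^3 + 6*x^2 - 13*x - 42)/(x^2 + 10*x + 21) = (x^2 - x - 6)/(x + 3)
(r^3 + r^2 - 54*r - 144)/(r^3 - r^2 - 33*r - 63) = (r^2 - 2*r - 48)/(r^2 - 4*r - 21)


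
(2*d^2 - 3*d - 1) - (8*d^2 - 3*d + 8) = -6*d^2 - 9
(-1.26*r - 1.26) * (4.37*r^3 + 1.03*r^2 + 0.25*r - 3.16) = -5.5062*r^4 - 6.804*r^3 - 1.6128*r^2 + 3.6666*r + 3.9816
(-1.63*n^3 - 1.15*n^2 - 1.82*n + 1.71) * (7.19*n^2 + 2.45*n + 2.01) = -11.7197*n^5 - 12.262*n^4 - 19.1796*n^3 + 5.5244*n^2 + 0.5313*n + 3.4371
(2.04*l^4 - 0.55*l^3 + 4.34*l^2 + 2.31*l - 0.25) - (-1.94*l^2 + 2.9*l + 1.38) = 2.04*l^4 - 0.55*l^3 + 6.28*l^2 - 0.59*l - 1.63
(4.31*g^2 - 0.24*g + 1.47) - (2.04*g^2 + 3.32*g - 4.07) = 2.27*g^2 - 3.56*g + 5.54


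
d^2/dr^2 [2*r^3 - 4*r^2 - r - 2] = 12*r - 8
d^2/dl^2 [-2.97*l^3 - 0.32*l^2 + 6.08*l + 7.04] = -17.82*l - 0.64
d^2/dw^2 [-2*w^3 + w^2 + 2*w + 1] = 2 - 12*w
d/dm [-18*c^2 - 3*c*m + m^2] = -3*c + 2*m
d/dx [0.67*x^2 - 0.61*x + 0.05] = 1.34*x - 0.61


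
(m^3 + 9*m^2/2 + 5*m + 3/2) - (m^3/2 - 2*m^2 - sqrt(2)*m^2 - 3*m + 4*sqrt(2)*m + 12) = m^3/2 + sqrt(2)*m^2 + 13*m^2/2 - 4*sqrt(2)*m + 8*m - 21/2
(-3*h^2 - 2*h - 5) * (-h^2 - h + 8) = 3*h^4 + 5*h^3 - 17*h^2 - 11*h - 40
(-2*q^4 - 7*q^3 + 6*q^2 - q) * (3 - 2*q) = 4*q^5 + 8*q^4 - 33*q^3 + 20*q^2 - 3*q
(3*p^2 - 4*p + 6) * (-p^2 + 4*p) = -3*p^4 + 16*p^3 - 22*p^2 + 24*p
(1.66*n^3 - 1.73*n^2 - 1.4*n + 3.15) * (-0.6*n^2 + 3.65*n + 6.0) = -0.996*n^5 + 7.097*n^4 + 4.4855*n^3 - 17.38*n^2 + 3.0975*n + 18.9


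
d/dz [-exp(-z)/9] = exp(-z)/9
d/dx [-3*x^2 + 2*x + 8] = 2 - 6*x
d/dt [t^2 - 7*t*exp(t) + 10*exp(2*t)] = -7*t*exp(t) + 2*t + 20*exp(2*t) - 7*exp(t)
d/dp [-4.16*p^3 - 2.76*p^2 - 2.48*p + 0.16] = -12.48*p^2 - 5.52*p - 2.48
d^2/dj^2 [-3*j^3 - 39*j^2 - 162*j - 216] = -18*j - 78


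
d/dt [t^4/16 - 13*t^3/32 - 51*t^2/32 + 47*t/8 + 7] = t^3/4 - 39*t^2/32 - 51*t/16 + 47/8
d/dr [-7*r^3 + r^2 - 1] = r*(2 - 21*r)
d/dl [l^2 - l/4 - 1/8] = 2*l - 1/4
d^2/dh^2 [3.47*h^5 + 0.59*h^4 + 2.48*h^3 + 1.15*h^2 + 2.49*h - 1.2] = 69.4*h^3 + 7.08*h^2 + 14.88*h + 2.3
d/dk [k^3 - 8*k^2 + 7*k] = 3*k^2 - 16*k + 7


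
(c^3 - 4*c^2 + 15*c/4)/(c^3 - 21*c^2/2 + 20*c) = (c - 3/2)/(c - 8)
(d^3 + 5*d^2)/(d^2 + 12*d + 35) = d^2/(d + 7)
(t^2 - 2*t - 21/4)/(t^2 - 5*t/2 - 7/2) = (t + 3/2)/(t + 1)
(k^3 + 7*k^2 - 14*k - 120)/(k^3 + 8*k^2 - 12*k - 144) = (k + 5)/(k + 6)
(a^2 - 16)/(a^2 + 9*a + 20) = (a - 4)/(a + 5)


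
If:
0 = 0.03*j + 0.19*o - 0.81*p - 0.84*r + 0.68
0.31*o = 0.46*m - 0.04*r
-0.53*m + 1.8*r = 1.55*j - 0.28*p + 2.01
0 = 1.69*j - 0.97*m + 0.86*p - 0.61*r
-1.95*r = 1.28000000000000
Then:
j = -1.46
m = -1.18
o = -1.67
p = 1.08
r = -0.66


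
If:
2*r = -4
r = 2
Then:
No Solution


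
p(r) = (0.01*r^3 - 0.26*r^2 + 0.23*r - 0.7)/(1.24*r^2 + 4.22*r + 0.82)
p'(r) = (-2.48*r - 4.22)*(0.01*r^3 - 0.26*r^2 + 0.23*r - 0.7)/(1.24*r^2 + 4.22*r + 0.82)^2 + (0.03*r^2 - 0.52*r + 0.23)/(1.24*r^2 + 4.22*r + 0.82)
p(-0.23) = 9.02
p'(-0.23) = 383.16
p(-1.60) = 0.64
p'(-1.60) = -0.35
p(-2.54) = 1.65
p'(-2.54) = -2.72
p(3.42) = -0.09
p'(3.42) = -0.00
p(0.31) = -0.29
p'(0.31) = 0.68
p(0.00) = -0.85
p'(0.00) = 4.67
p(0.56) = -0.18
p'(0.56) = 0.27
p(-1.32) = 0.57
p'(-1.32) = -0.17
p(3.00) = -0.08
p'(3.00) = -0.00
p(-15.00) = -0.45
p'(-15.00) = 0.00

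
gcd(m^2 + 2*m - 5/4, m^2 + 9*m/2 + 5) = m + 5/2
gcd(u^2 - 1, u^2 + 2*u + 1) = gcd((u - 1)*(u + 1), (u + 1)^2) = u + 1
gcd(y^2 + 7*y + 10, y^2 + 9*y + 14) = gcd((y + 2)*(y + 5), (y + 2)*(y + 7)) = y + 2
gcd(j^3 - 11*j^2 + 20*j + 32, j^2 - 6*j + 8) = j - 4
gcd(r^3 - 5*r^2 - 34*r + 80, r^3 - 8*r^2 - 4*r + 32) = r^2 - 10*r + 16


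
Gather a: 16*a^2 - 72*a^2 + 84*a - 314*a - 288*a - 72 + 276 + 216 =-56*a^2 - 518*a + 420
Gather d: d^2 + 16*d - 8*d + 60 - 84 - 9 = d^2 + 8*d - 33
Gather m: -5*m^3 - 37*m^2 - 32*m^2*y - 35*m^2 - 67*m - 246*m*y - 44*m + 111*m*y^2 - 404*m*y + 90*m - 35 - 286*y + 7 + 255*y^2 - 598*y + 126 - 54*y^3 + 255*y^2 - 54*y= -5*m^3 + m^2*(-32*y - 72) + m*(111*y^2 - 650*y - 21) - 54*y^3 + 510*y^2 - 938*y + 98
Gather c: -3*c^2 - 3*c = -3*c^2 - 3*c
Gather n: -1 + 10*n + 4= 10*n + 3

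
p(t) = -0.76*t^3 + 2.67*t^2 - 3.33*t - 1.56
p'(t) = -2.28*t^2 + 5.34*t - 3.33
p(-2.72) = 42.55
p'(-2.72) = -34.72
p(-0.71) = 2.42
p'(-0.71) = -8.27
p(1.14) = -3.01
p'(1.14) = -0.21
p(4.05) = -21.74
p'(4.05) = -19.10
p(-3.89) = 96.53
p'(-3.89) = -58.60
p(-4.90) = 168.28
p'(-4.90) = -84.24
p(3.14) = -9.22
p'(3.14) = -9.04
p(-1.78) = 17.11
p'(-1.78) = -20.06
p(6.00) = -89.58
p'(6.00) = -53.37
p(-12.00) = 1736.16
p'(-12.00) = -395.73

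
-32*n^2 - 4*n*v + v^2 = (-8*n + v)*(4*n + v)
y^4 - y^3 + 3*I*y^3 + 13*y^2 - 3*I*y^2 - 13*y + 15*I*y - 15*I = (y - 1)*(y - 3*I)*(y + I)*(y + 5*I)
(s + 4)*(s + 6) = s^2 + 10*s + 24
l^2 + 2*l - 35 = (l - 5)*(l + 7)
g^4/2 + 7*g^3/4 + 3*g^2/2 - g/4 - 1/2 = (g/2 + 1/2)*(g - 1/2)*(g + 1)*(g + 2)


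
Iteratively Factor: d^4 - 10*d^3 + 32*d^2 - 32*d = (d - 4)*(d^3 - 6*d^2 + 8*d) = (d - 4)*(d - 2)*(d^2 - 4*d) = d*(d - 4)*(d - 2)*(d - 4)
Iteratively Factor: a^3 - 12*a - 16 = (a + 2)*(a^2 - 2*a - 8) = (a - 4)*(a + 2)*(a + 2)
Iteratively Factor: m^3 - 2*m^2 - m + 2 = (m - 1)*(m^2 - m - 2) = (m - 2)*(m - 1)*(m + 1)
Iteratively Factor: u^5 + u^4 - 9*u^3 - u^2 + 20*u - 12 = (u - 1)*(u^4 + 2*u^3 - 7*u^2 - 8*u + 12) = (u - 2)*(u - 1)*(u^3 + 4*u^2 + u - 6) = (u - 2)*(u - 1)*(u + 3)*(u^2 + u - 2) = (u - 2)*(u - 1)^2*(u + 3)*(u + 2)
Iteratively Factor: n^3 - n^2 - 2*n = (n + 1)*(n^2 - 2*n) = (n - 2)*(n + 1)*(n)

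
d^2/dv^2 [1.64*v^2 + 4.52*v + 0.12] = 3.28000000000000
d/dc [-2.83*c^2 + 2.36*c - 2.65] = 2.36 - 5.66*c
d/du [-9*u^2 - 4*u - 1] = -18*u - 4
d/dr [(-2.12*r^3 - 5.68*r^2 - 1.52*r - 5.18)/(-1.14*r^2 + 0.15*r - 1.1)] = (2.4168*r^4 - 0.636000000000001*r^3 + 4.4112*r^2 + 0.685600000000003*r + 2.449)/(1.2996*r^4 - 0.342*r^3 + 2.5305*r^2 - 0.33*r + 1.21)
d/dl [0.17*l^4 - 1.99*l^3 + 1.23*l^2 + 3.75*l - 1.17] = 0.68*l^3 - 5.97*l^2 + 2.46*l + 3.75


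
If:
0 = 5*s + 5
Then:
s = -1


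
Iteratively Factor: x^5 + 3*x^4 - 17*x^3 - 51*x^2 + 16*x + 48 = (x + 1)*(x^4 + 2*x^3 - 19*x^2 - 32*x + 48) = (x + 1)*(x + 4)*(x^3 - 2*x^2 - 11*x + 12) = (x - 4)*(x + 1)*(x + 4)*(x^2 + 2*x - 3) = (x - 4)*(x - 1)*(x + 1)*(x + 4)*(x + 3)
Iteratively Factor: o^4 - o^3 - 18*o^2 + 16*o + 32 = (o - 2)*(o^3 + o^2 - 16*o - 16) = (o - 4)*(o - 2)*(o^2 + 5*o + 4) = (o - 4)*(o - 2)*(o + 1)*(o + 4)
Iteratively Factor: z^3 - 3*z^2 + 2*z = (z - 1)*(z^2 - 2*z) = z*(z - 1)*(z - 2)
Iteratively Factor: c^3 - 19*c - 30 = (c - 5)*(c^2 + 5*c + 6) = (c - 5)*(c + 3)*(c + 2)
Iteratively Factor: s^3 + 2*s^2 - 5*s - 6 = (s + 1)*(s^2 + s - 6) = (s + 1)*(s + 3)*(s - 2)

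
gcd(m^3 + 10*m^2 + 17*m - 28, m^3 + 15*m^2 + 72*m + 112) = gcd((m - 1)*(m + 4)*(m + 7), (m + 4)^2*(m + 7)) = m^2 + 11*m + 28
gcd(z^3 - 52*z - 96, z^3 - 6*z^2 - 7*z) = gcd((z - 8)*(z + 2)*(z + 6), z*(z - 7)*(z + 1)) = 1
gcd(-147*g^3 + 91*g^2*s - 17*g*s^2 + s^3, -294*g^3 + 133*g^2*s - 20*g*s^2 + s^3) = 49*g^2 - 14*g*s + s^2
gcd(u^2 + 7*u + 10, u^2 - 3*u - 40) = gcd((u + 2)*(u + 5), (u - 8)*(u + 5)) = u + 5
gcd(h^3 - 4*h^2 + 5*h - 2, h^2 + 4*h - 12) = h - 2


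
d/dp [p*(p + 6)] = 2*p + 6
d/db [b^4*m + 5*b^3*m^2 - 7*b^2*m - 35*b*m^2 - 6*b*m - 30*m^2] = m*(4*b^3 + 15*b^2*m - 14*b - 35*m - 6)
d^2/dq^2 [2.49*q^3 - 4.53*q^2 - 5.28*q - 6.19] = 14.94*q - 9.06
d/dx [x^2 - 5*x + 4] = 2*x - 5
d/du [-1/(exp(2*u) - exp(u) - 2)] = (2*exp(u) - 1)*exp(u)/(-exp(2*u) + exp(u) + 2)^2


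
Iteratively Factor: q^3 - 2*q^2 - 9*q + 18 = (q + 3)*(q^2 - 5*q + 6) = (q - 3)*(q + 3)*(q - 2)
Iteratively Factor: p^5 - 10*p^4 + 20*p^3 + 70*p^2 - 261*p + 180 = (p - 1)*(p^4 - 9*p^3 + 11*p^2 + 81*p - 180) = (p - 1)*(p + 3)*(p^3 - 12*p^2 + 47*p - 60) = (p - 3)*(p - 1)*(p + 3)*(p^2 - 9*p + 20) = (p - 5)*(p - 3)*(p - 1)*(p + 3)*(p - 4)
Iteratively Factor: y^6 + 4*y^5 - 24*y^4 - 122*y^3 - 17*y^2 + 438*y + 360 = (y - 2)*(y^5 + 6*y^4 - 12*y^3 - 146*y^2 - 309*y - 180) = (y - 2)*(y + 4)*(y^4 + 2*y^3 - 20*y^2 - 66*y - 45) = (y - 5)*(y - 2)*(y + 4)*(y^3 + 7*y^2 + 15*y + 9) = (y - 5)*(y - 2)*(y + 3)*(y + 4)*(y^2 + 4*y + 3) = (y - 5)*(y - 2)*(y + 1)*(y + 3)*(y + 4)*(y + 3)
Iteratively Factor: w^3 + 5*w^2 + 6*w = (w + 3)*(w^2 + 2*w) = (w + 2)*(w + 3)*(w)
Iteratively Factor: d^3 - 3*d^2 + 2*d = (d)*(d^2 - 3*d + 2) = d*(d - 2)*(d - 1)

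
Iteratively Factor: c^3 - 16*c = (c + 4)*(c^2 - 4*c) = c*(c + 4)*(c - 4)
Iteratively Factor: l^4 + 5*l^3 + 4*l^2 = (l)*(l^3 + 5*l^2 + 4*l) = l^2*(l^2 + 5*l + 4) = l^2*(l + 4)*(l + 1)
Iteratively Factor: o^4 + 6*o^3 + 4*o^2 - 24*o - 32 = (o + 4)*(o^3 + 2*o^2 - 4*o - 8) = (o + 2)*(o + 4)*(o^2 - 4) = (o - 2)*(o + 2)*(o + 4)*(o + 2)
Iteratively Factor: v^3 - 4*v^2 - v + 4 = (v + 1)*(v^2 - 5*v + 4) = (v - 1)*(v + 1)*(v - 4)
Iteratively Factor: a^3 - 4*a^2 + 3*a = (a - 3)*(a^2 - a) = a*(a - 3)*(a - 1)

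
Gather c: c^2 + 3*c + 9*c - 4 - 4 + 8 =c^2 + 12*c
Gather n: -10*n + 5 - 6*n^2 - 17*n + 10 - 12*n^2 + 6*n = -18*n^2 - 21*n + 15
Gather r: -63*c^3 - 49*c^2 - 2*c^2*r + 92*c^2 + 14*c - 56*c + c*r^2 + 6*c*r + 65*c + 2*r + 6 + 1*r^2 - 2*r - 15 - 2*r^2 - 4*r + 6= -63*c^3 + 43*c^2 + 23*c + r^2*(c - 1) + r*(-2*c^2 + 6*c - 4) - 3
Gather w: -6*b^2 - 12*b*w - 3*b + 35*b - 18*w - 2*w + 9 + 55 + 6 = -6*b^2 + 32*b + w*(-12*b - 20) + 70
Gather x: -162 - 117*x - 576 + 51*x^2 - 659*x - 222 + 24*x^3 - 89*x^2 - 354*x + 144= 24*x^3 - 38*x^2 - 1130*x - 816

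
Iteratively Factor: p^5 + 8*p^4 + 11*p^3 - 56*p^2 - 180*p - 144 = (p - 3)*(p^4 + 11*p^3 + 44*p^2 + 76*p + 48) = (p - 3)*(p + 4)*(p^3 + 7*p^2 + 16*p + 12) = (p - 3)*(p + 2)*(p + 4)*(p^2 + 5*p + 6) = (p - 3)*(p + 2)^2*(p + 4)*(p + 3)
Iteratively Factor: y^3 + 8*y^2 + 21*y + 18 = (y + 2)*(y^2 + 6*y + 9) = (y + 2)*(y + 3)*(y + 3)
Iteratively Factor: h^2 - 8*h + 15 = (h - 5)*(h - 3)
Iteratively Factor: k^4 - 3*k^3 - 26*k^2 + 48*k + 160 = (k - 4)*(k^3 + k^2 - 22*k - 40) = (k - 4)*(k + 4)*(k^2 - 3*k - 10) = (k - 5)*(k - 4)*(k + 4)*(k + 2)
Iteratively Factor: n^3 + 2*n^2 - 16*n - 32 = (n - 4)*(n^2 + 6*n + 8) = (n - 4)*(n + 2)*(n + 4)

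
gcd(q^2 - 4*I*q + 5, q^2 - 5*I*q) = q - 5*I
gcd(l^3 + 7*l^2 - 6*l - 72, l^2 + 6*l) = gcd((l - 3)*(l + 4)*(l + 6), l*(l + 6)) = l + 6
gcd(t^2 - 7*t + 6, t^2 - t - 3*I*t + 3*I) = t - 1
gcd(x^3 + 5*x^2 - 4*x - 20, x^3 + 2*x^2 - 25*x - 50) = x^2 + 7*x + 10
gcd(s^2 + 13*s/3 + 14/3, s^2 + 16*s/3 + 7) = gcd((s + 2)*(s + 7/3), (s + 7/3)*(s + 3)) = s + 7/3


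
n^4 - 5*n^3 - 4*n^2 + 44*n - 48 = (n - 4)*(n - 2)^2*(n + 3)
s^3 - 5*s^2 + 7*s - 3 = (s - 3)*(s - 1)^2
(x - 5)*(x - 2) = x^2 - 7*x + 10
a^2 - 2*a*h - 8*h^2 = (a - 4*h)*(a + 2*h)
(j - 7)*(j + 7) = j^2 - 49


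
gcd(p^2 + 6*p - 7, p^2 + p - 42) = p + 7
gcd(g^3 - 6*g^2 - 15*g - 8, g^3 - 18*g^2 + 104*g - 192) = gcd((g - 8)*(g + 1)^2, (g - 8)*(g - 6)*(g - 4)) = g - 8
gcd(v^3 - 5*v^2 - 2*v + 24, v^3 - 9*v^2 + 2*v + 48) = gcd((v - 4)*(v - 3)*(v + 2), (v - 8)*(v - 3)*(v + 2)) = v^2 - v - 6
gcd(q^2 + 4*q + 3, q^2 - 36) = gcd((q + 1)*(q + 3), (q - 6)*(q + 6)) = 1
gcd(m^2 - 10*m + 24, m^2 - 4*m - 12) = m - 6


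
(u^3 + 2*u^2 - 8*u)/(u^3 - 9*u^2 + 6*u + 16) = u*(u + 4)/(u^2 - 7*u - 8)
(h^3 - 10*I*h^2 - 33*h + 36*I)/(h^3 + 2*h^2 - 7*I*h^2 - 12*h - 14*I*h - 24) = (h - 3*I)/(h + 2)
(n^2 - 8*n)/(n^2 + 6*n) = (n - 8)/(n + 6)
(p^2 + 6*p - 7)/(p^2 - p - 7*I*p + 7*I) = (p + 7)/(p - 7*I)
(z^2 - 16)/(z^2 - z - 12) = (z + 4)/(z + 3)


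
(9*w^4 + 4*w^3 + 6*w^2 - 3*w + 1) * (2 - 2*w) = -18*w^5 + 10*w^4 - 4*w^3 + 18*w^2 - 8*w + 2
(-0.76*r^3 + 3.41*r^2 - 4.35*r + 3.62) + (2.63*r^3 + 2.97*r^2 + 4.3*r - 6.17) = 1.87*r^3 + 6.38*r^2 - 0.0499999999999998*r - 2.55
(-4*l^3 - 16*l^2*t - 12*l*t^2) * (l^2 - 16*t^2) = -4*l^5 - 16*l^4*t + 52*l^3*t^2 + 256*l^2*t^3 + 192*l*t^4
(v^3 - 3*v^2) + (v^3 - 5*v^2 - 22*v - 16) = 2*v^3 - 8*v^2 - 22*v - 16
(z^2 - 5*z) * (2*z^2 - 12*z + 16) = 2*z^4 - 22*z^3 + 76*z^2 - 80*z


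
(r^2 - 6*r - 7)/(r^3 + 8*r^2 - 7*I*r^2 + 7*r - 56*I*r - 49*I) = (r - 7)/(r^2 + 7*r*(1 - I) - 49*I)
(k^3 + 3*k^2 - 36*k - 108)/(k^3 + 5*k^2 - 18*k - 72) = (k - 6)/(k - 4)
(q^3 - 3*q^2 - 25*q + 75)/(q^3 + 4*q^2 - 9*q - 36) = (q^2 - 25)/(q^2 + 7*q + 12)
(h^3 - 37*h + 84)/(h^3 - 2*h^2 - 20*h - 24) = (-h^3 + 37*h - 84)/(-h^3 + 2*h^2 + 20*h + 24)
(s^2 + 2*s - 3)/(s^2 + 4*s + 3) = (s - 1)/(s + 1)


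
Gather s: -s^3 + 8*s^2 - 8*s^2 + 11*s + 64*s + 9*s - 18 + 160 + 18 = -s^3 + 84*s + 160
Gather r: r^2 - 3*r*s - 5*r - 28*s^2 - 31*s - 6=r^2 + r*(-3*s - 5) - 28*s^2 - 31*s - 6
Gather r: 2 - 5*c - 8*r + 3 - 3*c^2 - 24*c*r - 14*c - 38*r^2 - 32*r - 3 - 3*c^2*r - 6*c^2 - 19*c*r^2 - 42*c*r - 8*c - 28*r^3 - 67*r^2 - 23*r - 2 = -9*c^2 - 27*c - 28*r^3 + r^2*(-19*c - 105) + r*(-3*c^2 - 66*c - 63)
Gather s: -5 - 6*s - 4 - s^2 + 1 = -s^2 - 6*s - 8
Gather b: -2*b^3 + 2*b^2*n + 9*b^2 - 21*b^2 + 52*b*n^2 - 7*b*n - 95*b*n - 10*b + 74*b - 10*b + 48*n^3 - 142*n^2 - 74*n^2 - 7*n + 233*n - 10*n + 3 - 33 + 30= -2*b^3 + b^2*(2*n - 12) + b*(52*n^2 - 102*n + 54) + 48*n^3 - 216*n^2 + 216*n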